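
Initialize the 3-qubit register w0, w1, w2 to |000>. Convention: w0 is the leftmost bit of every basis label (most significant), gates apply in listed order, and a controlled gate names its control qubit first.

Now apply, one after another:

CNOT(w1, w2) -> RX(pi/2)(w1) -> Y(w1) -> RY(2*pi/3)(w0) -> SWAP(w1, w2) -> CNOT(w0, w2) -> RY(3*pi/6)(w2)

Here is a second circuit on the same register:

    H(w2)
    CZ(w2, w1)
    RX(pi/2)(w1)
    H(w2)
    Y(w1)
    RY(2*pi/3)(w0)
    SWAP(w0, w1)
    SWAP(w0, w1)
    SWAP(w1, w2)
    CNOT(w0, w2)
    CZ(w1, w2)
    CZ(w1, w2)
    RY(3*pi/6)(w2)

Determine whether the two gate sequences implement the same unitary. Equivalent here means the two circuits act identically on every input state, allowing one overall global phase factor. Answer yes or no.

Yes: on every input state the two circuits agree up to one overall phase factor.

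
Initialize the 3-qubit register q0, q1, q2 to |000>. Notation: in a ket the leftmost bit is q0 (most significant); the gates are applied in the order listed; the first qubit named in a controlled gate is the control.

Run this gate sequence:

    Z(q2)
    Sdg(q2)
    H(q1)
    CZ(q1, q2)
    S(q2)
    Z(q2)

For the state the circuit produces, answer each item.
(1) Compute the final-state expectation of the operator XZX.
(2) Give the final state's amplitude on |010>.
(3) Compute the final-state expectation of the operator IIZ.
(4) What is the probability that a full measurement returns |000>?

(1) The observable XZX averages to 0.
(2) The final state's coefficient on |010> equals sqrt(2)/2.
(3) In the final state, IIZ has expectation 1.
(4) A full measurement returns |000> with probability 1/2.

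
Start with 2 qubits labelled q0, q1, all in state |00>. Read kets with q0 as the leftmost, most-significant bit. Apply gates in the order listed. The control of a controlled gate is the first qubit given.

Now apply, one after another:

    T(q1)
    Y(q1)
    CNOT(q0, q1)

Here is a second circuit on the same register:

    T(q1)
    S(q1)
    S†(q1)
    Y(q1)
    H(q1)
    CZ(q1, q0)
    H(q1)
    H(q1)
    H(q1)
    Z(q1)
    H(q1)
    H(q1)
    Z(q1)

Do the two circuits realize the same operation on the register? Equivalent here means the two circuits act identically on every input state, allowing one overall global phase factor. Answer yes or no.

Yes: on every input state the two circuits agree up to one overall phase factor.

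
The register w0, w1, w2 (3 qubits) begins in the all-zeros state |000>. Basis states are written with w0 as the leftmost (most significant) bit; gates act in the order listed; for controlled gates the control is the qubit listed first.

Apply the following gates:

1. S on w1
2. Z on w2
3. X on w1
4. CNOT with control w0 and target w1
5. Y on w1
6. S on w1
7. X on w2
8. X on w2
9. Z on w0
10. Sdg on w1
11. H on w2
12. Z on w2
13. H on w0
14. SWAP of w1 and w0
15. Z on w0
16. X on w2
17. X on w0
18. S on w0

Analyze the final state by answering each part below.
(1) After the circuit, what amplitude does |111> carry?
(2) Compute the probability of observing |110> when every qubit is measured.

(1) The amplitude on |111> is 1/2.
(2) Outcome |110> occurs with probability 1/4.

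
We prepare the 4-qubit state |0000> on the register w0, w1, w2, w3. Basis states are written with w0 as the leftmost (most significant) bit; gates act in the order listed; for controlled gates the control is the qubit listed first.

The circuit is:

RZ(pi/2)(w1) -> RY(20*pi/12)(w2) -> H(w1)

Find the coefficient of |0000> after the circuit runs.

The final state's coefficient on |0000> equals sqrt(6)*exp(3*I*pi/4)/4.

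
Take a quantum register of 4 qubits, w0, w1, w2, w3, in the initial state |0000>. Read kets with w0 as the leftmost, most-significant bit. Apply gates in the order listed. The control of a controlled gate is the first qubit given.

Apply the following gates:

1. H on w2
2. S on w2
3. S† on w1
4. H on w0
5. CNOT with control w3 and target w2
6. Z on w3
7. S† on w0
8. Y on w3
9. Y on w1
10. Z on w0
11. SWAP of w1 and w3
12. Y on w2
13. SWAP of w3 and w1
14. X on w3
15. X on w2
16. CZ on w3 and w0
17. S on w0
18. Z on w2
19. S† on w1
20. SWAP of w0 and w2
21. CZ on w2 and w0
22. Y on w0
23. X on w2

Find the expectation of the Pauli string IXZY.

The observable IXZY averages to 0.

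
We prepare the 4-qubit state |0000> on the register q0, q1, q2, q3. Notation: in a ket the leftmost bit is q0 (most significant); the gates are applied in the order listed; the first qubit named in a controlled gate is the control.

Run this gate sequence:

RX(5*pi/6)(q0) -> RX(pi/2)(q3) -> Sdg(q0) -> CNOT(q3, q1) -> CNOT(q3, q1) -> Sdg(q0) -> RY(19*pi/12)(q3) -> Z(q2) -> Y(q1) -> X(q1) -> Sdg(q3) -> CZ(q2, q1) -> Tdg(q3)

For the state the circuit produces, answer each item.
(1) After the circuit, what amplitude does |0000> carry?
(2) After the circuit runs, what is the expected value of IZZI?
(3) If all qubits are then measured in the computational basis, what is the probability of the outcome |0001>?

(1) |0000> carries amplitude -3*sqrt(sqrt(2) + 2)/16 - sqrt(2 - sqrt(2))/16 + sqrt(6 - 3*sqrt(2))/16 + sqrt(3*sqrt(2) + 6)/16 - I*sqrt(3*sqrt(2) + 6)/16 - 3*I*sqrt(2 - sqrt(2))/16 + I*sqrt(6 - 3*sqrt(2))/16 + I*sqrt(sqrt(2) + 2)/16 in the final state.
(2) The observable IZZI averages to 1.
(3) A full measurement returns |0001> with probability 1/4 - sqrt(3)/8.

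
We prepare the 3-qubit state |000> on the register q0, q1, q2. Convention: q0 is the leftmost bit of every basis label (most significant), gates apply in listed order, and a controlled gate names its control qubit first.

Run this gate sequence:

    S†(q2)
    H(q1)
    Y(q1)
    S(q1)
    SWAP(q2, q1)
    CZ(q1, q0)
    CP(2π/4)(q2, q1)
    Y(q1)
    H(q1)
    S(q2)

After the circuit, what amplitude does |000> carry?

The amplitude on |000> is 1/2.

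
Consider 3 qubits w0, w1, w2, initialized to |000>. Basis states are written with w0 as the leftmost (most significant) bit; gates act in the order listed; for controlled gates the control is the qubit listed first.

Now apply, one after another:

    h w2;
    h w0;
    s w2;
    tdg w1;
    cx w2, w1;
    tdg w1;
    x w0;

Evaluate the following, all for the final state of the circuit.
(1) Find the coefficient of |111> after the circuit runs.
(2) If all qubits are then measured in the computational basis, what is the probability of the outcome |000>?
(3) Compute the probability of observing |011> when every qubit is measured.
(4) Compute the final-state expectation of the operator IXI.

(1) The amplitude on |111> is exp(I*pi/4)/2.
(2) A full measurement returns |000> with probability 1/4.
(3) Outcome |011> occurs with probability 1/4.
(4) The observable IXI averages to 0.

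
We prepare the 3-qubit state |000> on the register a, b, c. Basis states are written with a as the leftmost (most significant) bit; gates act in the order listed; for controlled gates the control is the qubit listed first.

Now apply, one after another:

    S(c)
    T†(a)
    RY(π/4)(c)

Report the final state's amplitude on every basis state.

After the circuit, the state carries amplitude sqrt(sqrt(2) + 2)/2 on |000>, sqrt(2 - sqrt(2))/2 on |001>, and 0 on every other basis state.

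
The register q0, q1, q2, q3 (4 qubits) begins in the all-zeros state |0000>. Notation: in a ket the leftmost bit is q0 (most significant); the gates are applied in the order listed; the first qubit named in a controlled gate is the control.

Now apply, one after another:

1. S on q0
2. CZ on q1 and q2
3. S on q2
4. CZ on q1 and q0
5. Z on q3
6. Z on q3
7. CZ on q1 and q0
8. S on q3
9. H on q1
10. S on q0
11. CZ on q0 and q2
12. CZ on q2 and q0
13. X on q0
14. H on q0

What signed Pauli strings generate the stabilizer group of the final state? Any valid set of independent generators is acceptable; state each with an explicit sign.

One valid set of independent stabilizer generators is -XIII, +IXII, +IIZI, +IIIZ (any independent generating set of the same group is equally correct). Key observation: gates 4-7 undo each other exactly, leaving only the rest of the circuit to track.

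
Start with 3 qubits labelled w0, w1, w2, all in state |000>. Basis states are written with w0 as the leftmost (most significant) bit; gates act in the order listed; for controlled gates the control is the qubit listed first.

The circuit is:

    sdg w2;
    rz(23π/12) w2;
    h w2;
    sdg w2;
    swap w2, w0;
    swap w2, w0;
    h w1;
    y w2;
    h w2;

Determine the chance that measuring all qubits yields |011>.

Outcome |011> occurs with probability 1/4. Key observation: the block from step 5 through step 6 cancels to the identity and can be dropped.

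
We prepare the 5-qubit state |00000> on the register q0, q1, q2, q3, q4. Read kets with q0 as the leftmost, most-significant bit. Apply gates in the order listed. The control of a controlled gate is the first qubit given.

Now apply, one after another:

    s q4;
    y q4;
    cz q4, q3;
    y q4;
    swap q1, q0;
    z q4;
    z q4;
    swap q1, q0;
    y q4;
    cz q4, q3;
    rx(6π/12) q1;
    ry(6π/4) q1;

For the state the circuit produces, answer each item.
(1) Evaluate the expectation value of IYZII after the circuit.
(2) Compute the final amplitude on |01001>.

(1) The expectation value of IYZII is -1. Key observation: gates 3-10 undo each other exactly, leaving only the rest of the circuit to track.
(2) The final state's coefficient on |01001> equals -1/2 + I/2.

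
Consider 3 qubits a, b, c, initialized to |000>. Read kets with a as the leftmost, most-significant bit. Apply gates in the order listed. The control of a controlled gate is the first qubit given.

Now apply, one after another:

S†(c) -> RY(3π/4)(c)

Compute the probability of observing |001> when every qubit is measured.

Outcome |001> occurs with probability sqrt(2)/4 + 1/2.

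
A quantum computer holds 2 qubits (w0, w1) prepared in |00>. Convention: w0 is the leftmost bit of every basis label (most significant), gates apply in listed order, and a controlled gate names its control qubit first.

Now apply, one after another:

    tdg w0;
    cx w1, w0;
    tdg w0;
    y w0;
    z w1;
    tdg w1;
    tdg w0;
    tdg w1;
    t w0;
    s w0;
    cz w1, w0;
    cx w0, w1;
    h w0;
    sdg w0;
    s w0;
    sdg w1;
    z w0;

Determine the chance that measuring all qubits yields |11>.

Outcome |11> occurs with probability 1/2.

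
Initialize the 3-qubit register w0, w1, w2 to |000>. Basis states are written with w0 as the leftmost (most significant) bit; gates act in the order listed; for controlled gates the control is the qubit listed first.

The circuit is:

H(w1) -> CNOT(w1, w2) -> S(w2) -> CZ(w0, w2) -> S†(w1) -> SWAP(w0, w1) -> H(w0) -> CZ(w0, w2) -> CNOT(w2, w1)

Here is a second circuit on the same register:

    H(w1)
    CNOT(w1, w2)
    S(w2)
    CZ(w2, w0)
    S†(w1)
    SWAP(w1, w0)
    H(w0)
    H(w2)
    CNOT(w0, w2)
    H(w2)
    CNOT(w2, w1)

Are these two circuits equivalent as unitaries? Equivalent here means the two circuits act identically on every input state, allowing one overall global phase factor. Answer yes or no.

Yes: on every input state the two circuits agree up to one overall phase factor.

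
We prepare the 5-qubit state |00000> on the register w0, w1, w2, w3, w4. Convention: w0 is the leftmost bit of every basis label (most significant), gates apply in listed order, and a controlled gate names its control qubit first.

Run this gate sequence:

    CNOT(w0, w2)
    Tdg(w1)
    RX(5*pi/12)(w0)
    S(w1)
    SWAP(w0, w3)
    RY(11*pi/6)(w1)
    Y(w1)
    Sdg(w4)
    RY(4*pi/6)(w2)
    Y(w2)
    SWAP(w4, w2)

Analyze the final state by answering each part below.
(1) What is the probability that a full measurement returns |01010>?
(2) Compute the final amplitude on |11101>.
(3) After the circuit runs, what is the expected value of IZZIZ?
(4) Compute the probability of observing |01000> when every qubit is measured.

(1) Outcome |01010> occurs with probability -3*sqrt(6)/128 - 3*sqrt(2)/128 + 3*sqrt(3)/32 + 3/16.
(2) The amplitude on |11101> is 0.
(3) The observable IZZIZ averages to -sqrt(3)/4.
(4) A full measurement returns |01000> with probability 3*sqrt(2)/128 + 3*sqrt(6)/128 + 3*sqrt(3)/32 + 3/16.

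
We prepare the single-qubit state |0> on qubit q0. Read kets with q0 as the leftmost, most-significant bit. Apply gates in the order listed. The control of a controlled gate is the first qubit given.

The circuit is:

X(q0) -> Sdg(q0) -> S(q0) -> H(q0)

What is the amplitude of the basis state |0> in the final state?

The amplitude on |0> is sqrt(2)/2.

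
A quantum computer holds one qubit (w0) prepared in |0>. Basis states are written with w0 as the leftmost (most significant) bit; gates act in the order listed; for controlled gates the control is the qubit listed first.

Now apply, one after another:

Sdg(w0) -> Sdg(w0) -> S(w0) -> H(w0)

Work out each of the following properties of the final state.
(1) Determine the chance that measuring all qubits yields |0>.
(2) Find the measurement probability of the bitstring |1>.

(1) The probability of measuring |0> is 1/2.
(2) A full measurement returns |1> with probability 1/2.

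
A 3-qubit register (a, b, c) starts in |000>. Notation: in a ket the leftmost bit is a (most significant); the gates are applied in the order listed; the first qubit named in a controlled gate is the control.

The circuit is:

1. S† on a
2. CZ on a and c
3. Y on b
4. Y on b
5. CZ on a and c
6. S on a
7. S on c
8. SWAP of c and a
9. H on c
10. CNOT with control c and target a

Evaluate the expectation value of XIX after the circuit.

The expectation value of XIX is 1. Key observation: steps 2-5 multiply out to the identity, so the circuit reduces to the remaining gates.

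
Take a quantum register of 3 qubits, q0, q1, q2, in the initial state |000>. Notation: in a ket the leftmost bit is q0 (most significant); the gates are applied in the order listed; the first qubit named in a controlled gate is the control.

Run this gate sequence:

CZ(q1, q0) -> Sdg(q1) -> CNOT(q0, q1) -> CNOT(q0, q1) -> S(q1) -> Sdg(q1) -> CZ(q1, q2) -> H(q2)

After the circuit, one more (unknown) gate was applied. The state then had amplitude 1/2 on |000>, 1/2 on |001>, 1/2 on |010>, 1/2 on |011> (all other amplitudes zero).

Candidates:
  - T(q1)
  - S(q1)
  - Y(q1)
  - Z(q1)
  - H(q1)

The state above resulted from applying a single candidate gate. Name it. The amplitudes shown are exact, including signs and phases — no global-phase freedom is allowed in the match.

The unique candidate consistent with the amplitudes is H(q1). Key observation: gates 2-5 undo each other exactly, leaving only the rest of the circuit to track.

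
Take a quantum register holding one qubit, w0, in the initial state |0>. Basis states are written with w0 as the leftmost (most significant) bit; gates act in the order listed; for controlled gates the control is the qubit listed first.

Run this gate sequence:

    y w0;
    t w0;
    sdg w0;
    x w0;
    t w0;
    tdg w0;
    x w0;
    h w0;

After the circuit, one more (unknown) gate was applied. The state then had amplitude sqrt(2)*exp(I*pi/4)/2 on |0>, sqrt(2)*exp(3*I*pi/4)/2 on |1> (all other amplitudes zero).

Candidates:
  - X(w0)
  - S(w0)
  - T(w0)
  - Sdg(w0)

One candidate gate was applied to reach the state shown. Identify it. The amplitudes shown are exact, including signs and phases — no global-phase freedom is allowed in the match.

It was Sdg(w0) that produced the state shown. Key observation: the block from step 4 through step 7 cancels to the identity and can be dropped.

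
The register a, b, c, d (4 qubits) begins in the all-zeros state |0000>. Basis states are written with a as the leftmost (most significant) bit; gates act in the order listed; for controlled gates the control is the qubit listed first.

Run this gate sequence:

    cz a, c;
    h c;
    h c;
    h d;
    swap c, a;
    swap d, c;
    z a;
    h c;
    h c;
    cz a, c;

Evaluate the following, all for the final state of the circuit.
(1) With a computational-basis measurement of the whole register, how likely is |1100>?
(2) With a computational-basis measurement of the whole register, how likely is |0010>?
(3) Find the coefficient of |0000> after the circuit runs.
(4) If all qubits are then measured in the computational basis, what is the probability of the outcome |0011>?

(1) Outcome |1100> occurs with probability 0.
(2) The probability of measuring |0010> is 1/2.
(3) The final state's coefficient on |0000> equals sqrt(2)/2.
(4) A full measurement returns |0011> with probability 0.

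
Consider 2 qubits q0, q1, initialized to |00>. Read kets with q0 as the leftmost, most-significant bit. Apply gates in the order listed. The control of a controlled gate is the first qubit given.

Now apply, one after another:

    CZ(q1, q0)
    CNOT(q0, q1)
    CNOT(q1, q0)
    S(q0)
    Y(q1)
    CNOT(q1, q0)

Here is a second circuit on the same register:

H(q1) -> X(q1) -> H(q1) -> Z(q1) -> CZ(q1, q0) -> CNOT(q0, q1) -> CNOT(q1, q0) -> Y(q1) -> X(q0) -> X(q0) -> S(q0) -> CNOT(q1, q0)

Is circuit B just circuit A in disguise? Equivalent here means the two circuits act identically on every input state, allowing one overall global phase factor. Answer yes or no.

Yes — the two circuits implement the same unitary up to a global phase.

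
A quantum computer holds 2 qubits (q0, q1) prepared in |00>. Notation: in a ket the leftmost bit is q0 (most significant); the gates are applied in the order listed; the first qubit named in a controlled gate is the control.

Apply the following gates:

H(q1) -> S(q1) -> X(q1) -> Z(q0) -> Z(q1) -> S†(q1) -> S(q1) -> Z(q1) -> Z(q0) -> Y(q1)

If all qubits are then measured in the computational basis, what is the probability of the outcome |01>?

A full measurement returns |01> with probability 1/2. Key observation: steps 4-9 multiply out to the identity, so the circuit reduces to the remaining gates.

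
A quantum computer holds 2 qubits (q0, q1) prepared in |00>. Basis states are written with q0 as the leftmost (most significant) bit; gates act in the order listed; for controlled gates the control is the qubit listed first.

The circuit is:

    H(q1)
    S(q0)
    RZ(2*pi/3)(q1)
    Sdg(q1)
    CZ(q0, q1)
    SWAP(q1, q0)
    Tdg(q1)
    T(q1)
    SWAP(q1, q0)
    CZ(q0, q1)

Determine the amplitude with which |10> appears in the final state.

The final state's coefficient on |10> equals 0. Key observation: the block from step 5 through step 10 cancels to the identity and can be dropped.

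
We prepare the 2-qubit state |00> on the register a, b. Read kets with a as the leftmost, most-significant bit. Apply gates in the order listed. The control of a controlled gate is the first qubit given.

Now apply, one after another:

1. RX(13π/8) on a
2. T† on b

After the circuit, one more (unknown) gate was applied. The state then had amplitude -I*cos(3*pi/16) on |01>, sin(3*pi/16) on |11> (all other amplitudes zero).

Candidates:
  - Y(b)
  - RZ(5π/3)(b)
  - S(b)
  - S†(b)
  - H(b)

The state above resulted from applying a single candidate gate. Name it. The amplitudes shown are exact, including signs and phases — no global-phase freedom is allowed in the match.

The unique candidate consistent with the amplitudes is Y(b).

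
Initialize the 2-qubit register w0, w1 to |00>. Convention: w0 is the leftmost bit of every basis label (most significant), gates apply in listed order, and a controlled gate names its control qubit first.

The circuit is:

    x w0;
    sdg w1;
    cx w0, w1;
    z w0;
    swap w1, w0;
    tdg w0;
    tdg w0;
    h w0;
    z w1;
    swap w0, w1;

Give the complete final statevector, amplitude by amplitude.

The resulting statevector has amplitude 0 on |00>, 0 on |01>, -sqrt(2)*I/2 on |10>, sqrt(2)*I/2 on |11>.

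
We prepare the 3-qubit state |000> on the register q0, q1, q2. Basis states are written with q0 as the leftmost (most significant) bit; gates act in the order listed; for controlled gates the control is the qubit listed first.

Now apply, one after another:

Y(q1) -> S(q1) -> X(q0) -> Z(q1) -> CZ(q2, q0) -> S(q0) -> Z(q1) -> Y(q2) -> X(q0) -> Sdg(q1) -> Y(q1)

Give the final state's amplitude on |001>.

|001> carries amplitude -1 in the final state.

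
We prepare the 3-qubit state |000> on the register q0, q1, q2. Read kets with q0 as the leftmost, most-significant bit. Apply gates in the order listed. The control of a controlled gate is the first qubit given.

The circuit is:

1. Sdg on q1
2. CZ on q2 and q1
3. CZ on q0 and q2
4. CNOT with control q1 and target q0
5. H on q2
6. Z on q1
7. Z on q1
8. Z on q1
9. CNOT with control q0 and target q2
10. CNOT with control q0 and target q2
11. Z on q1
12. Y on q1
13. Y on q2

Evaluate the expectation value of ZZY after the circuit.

In the final state, ZZY has expectation 0.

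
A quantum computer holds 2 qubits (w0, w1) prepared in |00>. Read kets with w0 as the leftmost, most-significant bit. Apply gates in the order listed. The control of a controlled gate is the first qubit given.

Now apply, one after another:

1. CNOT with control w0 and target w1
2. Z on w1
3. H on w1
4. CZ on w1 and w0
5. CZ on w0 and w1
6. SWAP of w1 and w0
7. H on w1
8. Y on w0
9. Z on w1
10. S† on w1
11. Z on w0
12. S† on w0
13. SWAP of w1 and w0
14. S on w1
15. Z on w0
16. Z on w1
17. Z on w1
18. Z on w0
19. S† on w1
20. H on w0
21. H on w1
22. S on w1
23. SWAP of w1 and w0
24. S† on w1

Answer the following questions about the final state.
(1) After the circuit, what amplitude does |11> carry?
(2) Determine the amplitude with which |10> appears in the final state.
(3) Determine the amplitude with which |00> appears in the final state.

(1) The amplitude on |11> is -I/2. Key observation: the block from step 15 through step 18 cancels to the identity and can be dropped.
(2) The amplitude on |10> is I/2.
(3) |00> carries amplitude -I/2 in the final state.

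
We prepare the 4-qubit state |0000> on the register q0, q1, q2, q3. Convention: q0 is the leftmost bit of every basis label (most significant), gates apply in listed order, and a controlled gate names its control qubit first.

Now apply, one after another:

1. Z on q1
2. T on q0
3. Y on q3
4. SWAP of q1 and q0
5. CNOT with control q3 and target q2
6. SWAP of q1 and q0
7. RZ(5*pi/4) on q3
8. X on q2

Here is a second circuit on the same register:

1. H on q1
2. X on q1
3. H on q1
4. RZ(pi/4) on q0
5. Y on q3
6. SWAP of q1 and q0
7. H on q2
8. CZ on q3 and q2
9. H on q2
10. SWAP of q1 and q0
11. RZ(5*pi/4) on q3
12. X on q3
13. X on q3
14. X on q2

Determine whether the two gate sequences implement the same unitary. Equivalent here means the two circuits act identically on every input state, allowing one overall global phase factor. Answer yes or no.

Yes — the two circuits implement the same unitary up to a global phase.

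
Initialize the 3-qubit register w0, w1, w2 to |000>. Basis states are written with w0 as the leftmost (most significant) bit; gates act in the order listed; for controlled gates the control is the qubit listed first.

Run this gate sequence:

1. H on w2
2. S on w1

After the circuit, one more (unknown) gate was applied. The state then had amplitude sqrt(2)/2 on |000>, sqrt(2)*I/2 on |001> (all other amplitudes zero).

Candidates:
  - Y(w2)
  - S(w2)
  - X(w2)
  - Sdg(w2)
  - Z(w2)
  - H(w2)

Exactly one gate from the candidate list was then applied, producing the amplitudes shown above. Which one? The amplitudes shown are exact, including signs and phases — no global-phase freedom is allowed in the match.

It was S(w2) that produced the state shown.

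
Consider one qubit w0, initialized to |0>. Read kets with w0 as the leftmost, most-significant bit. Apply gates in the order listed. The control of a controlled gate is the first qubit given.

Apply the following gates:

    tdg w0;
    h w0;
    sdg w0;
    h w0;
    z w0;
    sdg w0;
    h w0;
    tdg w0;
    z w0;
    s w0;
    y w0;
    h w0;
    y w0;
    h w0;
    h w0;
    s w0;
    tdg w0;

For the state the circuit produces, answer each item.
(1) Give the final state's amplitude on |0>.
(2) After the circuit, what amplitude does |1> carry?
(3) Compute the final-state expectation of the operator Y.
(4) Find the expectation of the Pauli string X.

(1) The amplitude on |0> is sqrt(2)/2.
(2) |1> carries amplitude -1/2 - I/2 in the final state.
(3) The observable Y averages to -sqrt(2)/2.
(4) The observable X averages to -sqrt(2)/2.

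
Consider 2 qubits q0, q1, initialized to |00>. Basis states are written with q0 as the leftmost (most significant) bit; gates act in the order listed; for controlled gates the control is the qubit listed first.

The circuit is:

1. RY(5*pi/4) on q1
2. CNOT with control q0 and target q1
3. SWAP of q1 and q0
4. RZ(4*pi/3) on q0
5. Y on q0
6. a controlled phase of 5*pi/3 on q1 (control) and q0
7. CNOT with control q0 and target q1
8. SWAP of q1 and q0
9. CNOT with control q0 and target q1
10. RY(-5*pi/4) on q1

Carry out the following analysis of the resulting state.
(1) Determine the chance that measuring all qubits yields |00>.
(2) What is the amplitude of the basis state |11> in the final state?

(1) A full measurement returns |00> with probability 1/8.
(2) |11> carries amplitude -sqrt(2)*exp(5*I*pi/6)/4 in the final state.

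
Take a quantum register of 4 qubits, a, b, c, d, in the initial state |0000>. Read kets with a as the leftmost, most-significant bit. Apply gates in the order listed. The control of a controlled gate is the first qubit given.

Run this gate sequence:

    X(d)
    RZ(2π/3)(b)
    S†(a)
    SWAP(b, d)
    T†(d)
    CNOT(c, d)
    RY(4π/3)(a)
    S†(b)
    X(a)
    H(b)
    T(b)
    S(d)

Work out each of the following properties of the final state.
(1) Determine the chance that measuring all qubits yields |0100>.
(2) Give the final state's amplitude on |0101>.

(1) Outcome |0100> occurs with probability 3/8.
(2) The amplitude on |0101> is 0.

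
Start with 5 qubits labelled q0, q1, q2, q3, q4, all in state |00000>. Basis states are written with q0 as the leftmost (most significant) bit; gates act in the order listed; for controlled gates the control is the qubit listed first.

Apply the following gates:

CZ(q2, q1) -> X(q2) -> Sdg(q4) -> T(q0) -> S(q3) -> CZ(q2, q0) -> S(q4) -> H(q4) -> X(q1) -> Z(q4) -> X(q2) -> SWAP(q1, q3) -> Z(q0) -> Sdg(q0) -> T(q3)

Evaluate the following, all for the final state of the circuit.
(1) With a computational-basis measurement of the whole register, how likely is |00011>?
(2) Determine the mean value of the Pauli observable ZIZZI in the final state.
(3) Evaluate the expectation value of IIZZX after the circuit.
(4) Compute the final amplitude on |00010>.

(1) The probability of measuring |00011> is 1/2.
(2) The expectation value of ZIZZI is -1.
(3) In the final state, IIZZX has expectation 1.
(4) |00010> carries amplitude sqrt(2)*exp(I*pi/4)/2 in the final state.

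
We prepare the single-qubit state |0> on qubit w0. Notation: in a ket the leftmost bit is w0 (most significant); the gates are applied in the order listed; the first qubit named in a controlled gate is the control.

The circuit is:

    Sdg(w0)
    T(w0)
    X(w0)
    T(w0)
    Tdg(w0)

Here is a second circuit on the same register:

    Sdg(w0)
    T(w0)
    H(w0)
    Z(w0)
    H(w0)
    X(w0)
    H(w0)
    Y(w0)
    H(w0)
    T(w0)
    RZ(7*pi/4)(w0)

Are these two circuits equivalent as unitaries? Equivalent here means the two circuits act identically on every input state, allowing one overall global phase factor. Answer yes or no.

No: there is an input state on which the two circuits produce genuinely different outputs (not merely differing by a phase).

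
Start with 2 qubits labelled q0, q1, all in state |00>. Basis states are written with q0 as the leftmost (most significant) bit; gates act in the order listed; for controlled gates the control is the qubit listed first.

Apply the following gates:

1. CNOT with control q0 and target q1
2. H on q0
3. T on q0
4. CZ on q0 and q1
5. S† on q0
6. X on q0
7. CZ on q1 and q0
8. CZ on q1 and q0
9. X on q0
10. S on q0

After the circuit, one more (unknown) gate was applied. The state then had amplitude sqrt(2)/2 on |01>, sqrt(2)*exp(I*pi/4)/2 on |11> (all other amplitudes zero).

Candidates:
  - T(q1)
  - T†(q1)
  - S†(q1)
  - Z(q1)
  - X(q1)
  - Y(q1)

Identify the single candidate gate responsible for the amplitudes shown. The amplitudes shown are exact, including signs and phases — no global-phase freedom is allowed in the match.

The applied gate was X(q1).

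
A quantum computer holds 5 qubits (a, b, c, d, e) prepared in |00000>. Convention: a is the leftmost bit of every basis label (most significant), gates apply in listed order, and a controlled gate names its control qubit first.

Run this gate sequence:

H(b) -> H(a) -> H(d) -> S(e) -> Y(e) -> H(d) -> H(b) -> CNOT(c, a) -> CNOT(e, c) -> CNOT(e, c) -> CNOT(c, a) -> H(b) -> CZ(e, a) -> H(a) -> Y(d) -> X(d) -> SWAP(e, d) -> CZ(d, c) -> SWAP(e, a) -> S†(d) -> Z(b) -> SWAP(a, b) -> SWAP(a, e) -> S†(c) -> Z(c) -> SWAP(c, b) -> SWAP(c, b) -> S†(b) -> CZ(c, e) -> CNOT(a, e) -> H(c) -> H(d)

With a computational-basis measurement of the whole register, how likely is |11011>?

A full measurement returns |11011> with probability 0.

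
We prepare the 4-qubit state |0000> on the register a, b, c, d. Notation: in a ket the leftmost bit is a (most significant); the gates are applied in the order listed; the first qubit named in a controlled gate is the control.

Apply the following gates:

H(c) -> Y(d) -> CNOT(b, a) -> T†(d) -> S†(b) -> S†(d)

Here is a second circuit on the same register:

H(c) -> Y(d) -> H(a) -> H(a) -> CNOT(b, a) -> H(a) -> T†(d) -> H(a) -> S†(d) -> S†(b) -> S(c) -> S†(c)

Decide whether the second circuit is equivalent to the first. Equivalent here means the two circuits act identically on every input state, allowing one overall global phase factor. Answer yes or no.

Yes, they are equivalent — the unitaries differ by at most a global phase.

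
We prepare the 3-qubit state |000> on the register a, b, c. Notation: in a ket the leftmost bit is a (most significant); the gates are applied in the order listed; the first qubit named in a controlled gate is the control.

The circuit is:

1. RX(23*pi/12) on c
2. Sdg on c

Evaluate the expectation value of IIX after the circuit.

The observable IIX averages to -sqrt(2)/4 + sqrt(6)/4.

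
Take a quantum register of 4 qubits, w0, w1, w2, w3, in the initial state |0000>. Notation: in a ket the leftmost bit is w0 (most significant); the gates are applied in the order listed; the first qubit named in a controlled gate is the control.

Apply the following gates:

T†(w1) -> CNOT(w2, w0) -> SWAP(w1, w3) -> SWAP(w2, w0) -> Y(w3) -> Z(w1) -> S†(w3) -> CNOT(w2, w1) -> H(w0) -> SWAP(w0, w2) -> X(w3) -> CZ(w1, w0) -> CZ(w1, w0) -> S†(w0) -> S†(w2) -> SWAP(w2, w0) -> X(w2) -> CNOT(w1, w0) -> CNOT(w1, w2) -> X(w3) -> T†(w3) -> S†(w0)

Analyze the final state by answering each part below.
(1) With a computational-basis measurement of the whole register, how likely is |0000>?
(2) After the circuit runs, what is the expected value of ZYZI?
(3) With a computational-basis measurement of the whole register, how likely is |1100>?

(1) A full measurement returns |0000> with probability 0. Key observation: steps 12-13 multiply out to the identity, so the circuit reduces to the remaining gates.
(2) In the final state, ZYZI has expectation 0.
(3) Outcome |1100> occurs with probability 0.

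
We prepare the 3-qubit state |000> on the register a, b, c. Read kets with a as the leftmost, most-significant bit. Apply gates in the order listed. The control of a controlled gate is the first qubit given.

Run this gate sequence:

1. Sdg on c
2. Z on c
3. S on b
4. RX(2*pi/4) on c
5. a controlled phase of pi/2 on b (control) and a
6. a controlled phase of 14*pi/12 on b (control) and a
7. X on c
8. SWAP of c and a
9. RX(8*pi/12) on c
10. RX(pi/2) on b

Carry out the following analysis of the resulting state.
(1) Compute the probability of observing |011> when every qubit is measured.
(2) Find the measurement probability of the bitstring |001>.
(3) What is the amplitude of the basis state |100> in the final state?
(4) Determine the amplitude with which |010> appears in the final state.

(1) Outcome |011> occurs with probability 3/16.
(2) The probability of measuring |001> is 3/16.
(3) |100> carries amplitude 1/4 in the final state.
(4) |010> carries amplitude -1/4 in the final state.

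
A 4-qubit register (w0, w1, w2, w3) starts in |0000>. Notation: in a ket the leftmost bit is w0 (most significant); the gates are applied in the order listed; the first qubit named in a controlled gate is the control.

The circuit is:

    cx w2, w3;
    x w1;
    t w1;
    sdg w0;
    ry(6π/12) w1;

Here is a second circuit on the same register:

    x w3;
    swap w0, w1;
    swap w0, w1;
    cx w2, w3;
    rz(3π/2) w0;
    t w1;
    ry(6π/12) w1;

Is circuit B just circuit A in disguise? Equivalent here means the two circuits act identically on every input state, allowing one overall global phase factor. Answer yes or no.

No: there is an input state on which the two circuits produce genuinely different outputs (not merely differing by a phase).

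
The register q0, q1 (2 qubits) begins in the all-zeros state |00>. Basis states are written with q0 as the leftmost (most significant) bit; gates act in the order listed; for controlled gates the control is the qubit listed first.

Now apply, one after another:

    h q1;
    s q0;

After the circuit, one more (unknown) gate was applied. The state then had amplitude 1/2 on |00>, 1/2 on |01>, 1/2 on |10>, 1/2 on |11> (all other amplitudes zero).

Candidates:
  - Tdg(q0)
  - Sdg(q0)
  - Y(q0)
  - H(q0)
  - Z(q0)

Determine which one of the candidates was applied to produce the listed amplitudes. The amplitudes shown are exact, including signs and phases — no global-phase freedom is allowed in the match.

It was H(q0) that produced the state shown.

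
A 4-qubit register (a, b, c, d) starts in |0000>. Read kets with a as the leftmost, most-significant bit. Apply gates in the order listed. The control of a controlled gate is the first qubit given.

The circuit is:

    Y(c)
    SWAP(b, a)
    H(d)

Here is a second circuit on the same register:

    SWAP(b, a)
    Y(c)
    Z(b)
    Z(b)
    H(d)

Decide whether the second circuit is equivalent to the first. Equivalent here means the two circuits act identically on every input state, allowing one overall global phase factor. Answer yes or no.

Yes, they are equivalent — the unitaries differ by at most a global phase.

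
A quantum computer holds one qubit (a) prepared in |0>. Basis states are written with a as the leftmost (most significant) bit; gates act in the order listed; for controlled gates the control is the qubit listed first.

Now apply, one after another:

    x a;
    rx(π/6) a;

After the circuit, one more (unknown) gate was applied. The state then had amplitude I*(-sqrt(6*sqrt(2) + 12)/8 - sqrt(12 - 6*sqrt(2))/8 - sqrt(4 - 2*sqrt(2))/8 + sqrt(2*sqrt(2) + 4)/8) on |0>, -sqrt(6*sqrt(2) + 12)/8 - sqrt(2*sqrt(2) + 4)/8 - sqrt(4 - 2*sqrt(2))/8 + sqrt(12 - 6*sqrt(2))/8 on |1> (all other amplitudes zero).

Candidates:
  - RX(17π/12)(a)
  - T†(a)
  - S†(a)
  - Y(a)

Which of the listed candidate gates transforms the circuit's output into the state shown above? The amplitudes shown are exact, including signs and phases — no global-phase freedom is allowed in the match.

The applied gate was RX(17π/12)(a).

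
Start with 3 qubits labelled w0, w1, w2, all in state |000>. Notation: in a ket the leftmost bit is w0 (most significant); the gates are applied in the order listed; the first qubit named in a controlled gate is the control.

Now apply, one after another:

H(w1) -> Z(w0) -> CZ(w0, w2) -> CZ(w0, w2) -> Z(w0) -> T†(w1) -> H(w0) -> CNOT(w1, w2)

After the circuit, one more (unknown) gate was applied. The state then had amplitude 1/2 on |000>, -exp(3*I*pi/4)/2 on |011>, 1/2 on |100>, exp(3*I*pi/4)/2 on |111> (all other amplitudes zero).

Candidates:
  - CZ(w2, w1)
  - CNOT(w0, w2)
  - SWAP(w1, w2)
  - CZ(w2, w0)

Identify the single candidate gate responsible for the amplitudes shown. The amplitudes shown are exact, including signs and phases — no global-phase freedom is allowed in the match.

It was CZ(w2, w0) that produced the state shown. Key observation: gates 2-5 undo each other exactly, leaving only the rest of the circuit to track.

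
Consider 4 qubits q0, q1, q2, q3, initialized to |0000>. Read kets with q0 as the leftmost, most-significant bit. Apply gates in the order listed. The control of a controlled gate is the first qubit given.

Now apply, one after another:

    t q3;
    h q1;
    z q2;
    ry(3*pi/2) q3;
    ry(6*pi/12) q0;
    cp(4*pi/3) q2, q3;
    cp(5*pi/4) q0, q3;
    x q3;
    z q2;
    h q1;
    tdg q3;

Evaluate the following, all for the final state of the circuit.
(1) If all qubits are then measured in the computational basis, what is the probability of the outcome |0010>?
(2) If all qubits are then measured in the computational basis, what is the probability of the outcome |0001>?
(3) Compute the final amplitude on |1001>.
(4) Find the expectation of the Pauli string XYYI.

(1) A full measurement returns |0010> with probability 0.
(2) A full measurement returns |0001> with probability 1/4.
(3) |1001> carries amplitude exp(3*I*pi/4)/2 in the final state.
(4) In the final state, XYYI has expectation 0.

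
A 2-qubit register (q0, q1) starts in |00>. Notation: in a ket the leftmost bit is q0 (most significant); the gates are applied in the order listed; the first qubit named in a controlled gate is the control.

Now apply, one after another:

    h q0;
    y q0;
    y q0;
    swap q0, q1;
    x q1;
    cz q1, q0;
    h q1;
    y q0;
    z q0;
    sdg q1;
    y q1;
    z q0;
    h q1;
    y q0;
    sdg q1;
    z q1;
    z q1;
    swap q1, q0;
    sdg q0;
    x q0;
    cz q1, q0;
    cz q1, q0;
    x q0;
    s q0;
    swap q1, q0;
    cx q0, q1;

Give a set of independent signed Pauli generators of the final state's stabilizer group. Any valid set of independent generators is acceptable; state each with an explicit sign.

The final state is stabilized by the group generated by +IY, +ZI; other independent generating sets are equally valid. Key observation: steps 18-25 multiply out to the identity, so the circuit reduces to the remaining gates.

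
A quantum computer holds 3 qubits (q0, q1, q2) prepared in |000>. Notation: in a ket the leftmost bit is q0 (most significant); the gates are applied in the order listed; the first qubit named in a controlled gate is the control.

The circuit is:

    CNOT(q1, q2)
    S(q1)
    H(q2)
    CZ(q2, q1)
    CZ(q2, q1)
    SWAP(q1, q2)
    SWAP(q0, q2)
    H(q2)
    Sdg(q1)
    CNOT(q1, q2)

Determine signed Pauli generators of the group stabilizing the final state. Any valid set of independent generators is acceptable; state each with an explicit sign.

The final state is stabilized by the group generated by -IYI, +IIX, +ZII; other independent generating sets are equally valid.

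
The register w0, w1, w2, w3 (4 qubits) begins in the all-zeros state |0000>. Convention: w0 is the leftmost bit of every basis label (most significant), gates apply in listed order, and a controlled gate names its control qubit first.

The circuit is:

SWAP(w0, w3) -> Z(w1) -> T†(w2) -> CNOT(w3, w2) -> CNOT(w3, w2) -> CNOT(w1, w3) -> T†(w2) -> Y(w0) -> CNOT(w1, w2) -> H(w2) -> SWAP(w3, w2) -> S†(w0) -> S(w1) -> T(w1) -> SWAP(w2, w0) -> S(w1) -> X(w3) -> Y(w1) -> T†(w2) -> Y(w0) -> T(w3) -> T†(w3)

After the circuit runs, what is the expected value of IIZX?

The observable IIZX averages to -1.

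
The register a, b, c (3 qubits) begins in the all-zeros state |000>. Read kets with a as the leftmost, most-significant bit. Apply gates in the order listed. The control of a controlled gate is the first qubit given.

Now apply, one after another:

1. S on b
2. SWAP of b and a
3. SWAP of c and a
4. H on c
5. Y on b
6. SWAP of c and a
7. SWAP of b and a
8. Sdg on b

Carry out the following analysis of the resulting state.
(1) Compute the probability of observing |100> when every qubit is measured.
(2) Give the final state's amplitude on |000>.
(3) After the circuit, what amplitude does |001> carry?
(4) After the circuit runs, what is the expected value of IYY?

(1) A full measurement returns |100> with probability 1/2.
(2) The amplitude on |000> is 0.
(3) |001> carries amplitude 0 in the final state.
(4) The observable IYY averages to 0.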